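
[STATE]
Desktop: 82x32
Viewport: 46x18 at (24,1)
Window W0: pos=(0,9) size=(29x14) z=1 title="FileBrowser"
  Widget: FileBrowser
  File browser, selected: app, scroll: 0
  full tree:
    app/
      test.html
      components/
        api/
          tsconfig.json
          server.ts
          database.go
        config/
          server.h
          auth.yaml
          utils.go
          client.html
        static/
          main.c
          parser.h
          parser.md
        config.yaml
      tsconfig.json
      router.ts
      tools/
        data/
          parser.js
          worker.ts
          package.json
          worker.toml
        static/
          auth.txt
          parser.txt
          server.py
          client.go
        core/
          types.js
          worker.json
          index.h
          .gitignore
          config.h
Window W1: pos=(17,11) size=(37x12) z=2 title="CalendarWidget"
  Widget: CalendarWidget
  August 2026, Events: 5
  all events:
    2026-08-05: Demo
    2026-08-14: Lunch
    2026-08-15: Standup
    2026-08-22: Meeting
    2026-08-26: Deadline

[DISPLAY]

                                              
                                              
                                              
                                              
                                              
                                              
                                              
                                              
━━━━┓                                         
    ┃                                         
━━━━━━━━━━━━━━━━━━━━━━━━━━━━━┓                
darWidget                    ┃                
─────────────────────────────┨                
      August 2026            ┃                
We Th Fr Sa Su               ┃                
          1  2               ┃                
 5*  6  7  8  9              ┃                
12 13 14* 15* 16             ┃                


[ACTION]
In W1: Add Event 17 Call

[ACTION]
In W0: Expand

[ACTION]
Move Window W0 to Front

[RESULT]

                                              
                                              
                                              
                                              
                                              
                                              
                                              
                                              
━━━━┓                                         
    ┃                                         
────┨━━━━━━━━━━━━━━━━━━━━━━━━┓                
    ┃dget                    ┃                
    ┃────────────────────────┨                
    ┃ August 2026            ┃                
    ┃ Fr Sa Su               ┃                
    ┃     1  2               ┃                
    ┃6  7  8  9              ┃                
    ┃ 14* 15* 16             ┃                


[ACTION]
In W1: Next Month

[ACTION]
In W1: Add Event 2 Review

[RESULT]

                                              
                                              
                                              
                                              
                                              
                                              
                                              
                                              
━━━━┓                                         
    ┃                                         
────┨━━━━━━━━━━━━━━━━━━━━━━━━┓                
    ┃dget                    ┃                
    ┃────────────────────────┨                
    ┃September 2026          ┃                
    ┃ Fr Sa Su               ┃                
    ┃3  4  5  6              ┃                
    ┃ 11 12 13               ┃                
    ┃ 18 19 20               ┃                


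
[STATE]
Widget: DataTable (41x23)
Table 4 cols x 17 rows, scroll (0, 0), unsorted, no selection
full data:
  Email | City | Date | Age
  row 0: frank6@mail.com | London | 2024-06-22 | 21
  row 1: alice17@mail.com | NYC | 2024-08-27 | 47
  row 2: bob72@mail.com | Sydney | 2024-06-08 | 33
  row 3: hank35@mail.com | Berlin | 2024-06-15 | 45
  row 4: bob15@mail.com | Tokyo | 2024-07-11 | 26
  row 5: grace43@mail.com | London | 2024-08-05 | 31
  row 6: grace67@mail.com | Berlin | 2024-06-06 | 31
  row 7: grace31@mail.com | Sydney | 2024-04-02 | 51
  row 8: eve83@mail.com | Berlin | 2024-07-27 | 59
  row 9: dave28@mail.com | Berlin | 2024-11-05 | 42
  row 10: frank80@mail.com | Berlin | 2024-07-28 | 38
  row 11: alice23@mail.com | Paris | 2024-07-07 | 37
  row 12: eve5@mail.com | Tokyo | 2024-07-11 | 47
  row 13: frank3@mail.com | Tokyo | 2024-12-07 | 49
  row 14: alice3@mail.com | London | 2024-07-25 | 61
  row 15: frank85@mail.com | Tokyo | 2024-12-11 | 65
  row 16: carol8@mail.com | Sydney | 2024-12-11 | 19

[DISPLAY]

Email           │City  │Date      │Age   
────────────────┼──────┼──────────┼───   
frank6@mail.com │London│2024-06-22│21    
alice17@mail.com│NYC   │2024-08-27│47    
bob72@mail.com  │Sydney│2024-06-08│33    
hank35@mail.com │Berlin│2024-06-15│45    
bob15@mail.com  │Tokyo │2024-07-11│26    
grace43@mail.com│London│2024-08-05│31    
grace67@mail.com│Berlin│2024-06-06│31    
grace31@mail.com│Sydney│2024-04-02│51    
eve83@mail.com  │Berlin│2024-07-27│59    
dave28@mail.com │Berlin│2024-11-05│42    
frank80@mail.com│Berlin│2024-07-28│38    
alice23@mail.com│Paris │2024-07-07│37    
eve5@mail.com   │Tokyo │2024-07-11│47    
frank3@mail.com │Tokyo │2024-12-07│49    
alice3@mail.com │London│2024-07-25│61    
frank85@mail.com│Tokyo │2024-12-11│65    
carol8@mail.com │Sydney│2024-12-11│19    
                                         
                                         
                                         
                                         


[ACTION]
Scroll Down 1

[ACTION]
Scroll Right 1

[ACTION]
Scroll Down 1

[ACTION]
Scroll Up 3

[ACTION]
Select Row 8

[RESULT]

Email           │City  │Date      │Age   
────────────────┼──────┼──────────┼───   
frank6@mail.com │London│2024-06-22│21    
alice17@mail.com│NYC   │2024-08-27│47    
bob72@mail.com  │Sydney│2024-06-08│33    
hank35@mail.com │Berlin│2024-06-15│45    
bob15@mail.com  │Tokyo │2024-07-11│26    
grace43@mail.com│London│2024-08-05│31    
grace67@mail.com│Berlin│2024-06-06│31    
grace31@mail.com│Sydney│2024-04-02│51    
>ve83@mail.com  │Berlin│2024-07-27│59    
dave28@mail.com │Berlin│2024-11-05│42    
frank80@mail.com│Berlin│2024-07-28│38    
alice23@mail.com│Paris │2024-07-07│37    
eve5@mail.com   │Tokyo │2024-07-11│47    
frank3@mail.com │Tokyo │2024-12-07│49    
alice3@mail.com │London│2024-07-25│61    
frank85@mail.com│Tokyo │2024-12-11│65    
carol8@mail.com │Sydney│2024-12-11│19    
                                         
                                         
                                         
                                         


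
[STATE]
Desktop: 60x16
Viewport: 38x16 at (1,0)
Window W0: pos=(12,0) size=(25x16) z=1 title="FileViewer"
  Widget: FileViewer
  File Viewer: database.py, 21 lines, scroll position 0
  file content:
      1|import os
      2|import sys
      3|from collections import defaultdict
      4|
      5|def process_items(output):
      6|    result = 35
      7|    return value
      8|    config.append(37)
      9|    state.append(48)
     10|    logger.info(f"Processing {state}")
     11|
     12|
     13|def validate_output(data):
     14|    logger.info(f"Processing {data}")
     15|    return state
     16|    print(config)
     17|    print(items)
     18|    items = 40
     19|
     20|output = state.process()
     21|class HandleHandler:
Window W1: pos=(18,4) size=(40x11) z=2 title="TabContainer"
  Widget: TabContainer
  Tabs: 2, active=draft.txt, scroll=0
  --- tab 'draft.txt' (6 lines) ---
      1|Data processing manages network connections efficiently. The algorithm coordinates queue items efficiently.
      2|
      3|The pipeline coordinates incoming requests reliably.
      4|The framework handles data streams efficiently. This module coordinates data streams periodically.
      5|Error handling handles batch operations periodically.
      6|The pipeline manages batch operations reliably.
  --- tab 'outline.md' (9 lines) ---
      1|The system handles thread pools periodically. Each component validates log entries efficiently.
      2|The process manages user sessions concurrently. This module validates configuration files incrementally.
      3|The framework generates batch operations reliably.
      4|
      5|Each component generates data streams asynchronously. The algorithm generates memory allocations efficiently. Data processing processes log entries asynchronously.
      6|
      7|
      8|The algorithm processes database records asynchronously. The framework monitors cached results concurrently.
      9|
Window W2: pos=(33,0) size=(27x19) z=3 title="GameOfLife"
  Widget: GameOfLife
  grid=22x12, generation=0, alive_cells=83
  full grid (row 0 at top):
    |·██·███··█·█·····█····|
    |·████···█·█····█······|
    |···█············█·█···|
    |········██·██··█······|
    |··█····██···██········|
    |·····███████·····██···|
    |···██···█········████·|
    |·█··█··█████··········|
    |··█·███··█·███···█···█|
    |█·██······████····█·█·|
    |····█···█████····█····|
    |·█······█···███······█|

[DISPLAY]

           ┏━━━━━━━━━━━━━━━━━━━━┏━━━━━
           ┃ FileViewer         ┃ Game
           ┠────────────────────┠─────
           ┃import os           ┃Gen: 
           ┃impor┏━━━━━━━━━━━━━━┃·██·█
           ┃from ┃ TabContainer ┃·████
           ┃     ┠──────────────┃···█·
           ┃def p┃[draft.txt]│ o┃·····
           ┃    r┃──────────────┃··█··
           ┃    r┃Data processin┃·····
           ┃    c┃              ┃···██
           ┃    s┃The pipeline c┃·█··█
           ┃    l┃The framework ┃··█·█
           ┃     ┃Error handling┃█·██·
           ┃     ┗━━━━━━━━━━━━━━┃····█
           ┗━━━━━━━━━━━━━━━━━━━━┃·█···


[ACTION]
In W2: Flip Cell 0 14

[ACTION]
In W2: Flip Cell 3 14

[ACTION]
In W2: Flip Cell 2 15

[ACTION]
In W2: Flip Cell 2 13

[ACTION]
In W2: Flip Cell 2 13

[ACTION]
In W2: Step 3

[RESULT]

           ┏━━━━━━━━━━━━━━━━━━━━┏━━━━━
           ┃ FileViewer         ┃ Game
           ┠────────────────────┠─────
           ┃import os           ┃Gen: 
           ┃impor┏━━━━━━━━━━━━━━┃·····
           ┃from ┃ TabContainer ┃·····
           ┃     ┠──────────────┃·····
           ┃def p┃[draft.txt]│ o┃·····
           ┃    r┃──────────────┃····█
           ┃    r┃Data processin┃···█·
           ┃    c┃              ┃··██·
           ┃    s┃The pipeline c┃·███·
           ┃    l┃The framework ┃···██
           ┃     ┃Error handling┃··███
           ┃     ┗━━━━━━━━━━━━━━┃··███
           ┗━━━━━━━━━━━━━━━━━━━━┃··█··


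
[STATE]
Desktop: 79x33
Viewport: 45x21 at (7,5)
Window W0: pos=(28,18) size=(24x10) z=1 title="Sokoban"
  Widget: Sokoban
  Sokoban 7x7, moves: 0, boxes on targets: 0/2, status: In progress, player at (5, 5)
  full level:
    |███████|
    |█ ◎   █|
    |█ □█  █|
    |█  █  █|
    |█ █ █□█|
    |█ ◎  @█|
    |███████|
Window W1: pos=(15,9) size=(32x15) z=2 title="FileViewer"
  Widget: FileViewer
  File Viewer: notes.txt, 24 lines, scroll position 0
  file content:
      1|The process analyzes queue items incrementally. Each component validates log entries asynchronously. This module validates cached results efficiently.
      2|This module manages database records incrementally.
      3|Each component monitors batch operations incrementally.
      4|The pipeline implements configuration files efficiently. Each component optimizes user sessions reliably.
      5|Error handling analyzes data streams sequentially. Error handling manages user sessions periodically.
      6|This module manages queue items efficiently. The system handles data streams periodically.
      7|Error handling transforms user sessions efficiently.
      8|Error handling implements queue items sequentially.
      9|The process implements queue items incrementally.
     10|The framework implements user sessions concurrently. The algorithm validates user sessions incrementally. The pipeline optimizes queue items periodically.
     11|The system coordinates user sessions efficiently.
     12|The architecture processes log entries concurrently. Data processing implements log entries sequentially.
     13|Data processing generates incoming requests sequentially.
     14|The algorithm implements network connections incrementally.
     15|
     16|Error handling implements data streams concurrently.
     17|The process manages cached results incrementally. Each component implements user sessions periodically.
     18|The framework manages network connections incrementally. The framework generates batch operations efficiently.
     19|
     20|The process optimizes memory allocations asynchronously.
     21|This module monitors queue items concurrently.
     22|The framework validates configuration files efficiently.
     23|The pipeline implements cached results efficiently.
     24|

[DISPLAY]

                                             
                                             
                                             
                                             
        ┏━━━━━━━━━━━━━━━━━━━━━━━━━━━━━━┓     
        ┃ FileViewer                   ┃     
        ┠──────────────────────────────┨     
        ┃The process analyzes queue it▲┃     
        ┃This module manages database █┃     
        ┃Each component monitors batch░┃     
        ┃The pipeline implements confi░┃     
        ┃Error handling analyzes data ░┃     
        ┃This module manages queue ite░┃     
        ┃Error handling transforms use░┃━━━━┓
        ┃Error handling implements que░┃    ┃
        ┃The process implements queue ░┃────┨
        ┃The framework implements user░┃    ┃
        ┃The system coordinates user s▼┃    ┃
        ┗━━━━━━━━━━━━━━━━━━━━━━━━━━━━━━┛    ┃
                     ┃█  █  █               ┃
                     ┃█ █ █□█               ┃


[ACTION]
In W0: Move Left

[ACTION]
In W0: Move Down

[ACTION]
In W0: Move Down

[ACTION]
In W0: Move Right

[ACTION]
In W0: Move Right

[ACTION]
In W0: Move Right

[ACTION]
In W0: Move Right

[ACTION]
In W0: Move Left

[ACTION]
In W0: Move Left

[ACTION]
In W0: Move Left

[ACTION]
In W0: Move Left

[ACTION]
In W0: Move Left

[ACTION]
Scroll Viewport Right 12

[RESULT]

                                             
                                             
                                             
                                             
━━━━━━━━━━━━━━━━━━━━━━━━━━━┓                 
leViewer                   ┃                 
───────────────────────────┨                 
 process analyzes queue it▲┃                 
s module manages database █┃                 
h component monitors batch░┃                 
 pipeline implements confi░┃                 
or handling analyzes data ░┃                 
s module manages queue ite░┃                 
or handling transforms use░┃━━━━┓            
or handling implements que░┃    ┃            
 process implements queue ░┃────┨            
 framework implements user░┃    ┃            
 system coordinates user s▼┃    ┃            
━━━━━━━━━━━━━━━━━━━━━━━━━━━┛    ┃            
         ┃█  █  █               ┃            
         ┃█ █ █□█               ┃            


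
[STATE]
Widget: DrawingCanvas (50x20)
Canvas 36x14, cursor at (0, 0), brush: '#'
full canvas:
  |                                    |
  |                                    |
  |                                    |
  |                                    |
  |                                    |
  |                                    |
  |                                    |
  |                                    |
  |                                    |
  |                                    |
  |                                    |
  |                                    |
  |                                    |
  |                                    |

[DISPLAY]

+                                                 
                                                  
                                                  
                                                  
                                                  
                                                  
                                                  
                                                  
                                                  
                                                  
                                                  
                                                  
                                                  
                                                  
                                                  
                                                  
                                                  
                                                  
                                                  
                                                  


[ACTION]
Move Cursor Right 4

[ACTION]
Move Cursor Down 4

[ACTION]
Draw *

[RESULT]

                                                  
                                                  
                                                  
                                                  
    *                                             
                                                  
                                                  
                                                  
                                                  
                                                  
                                                  
                                                  
                                                  
                                                  
                                                  
                                                  
                                                  
                                                  
                                                  
                                                  


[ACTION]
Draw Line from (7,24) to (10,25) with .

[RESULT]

                                                  
                                                  
                                                  
                                                  
    *                                             
                                                  
                                                  
                        .                         
                        .                         
                         .                        
                         .                        
                                                  
                                                  
                                                  
                                                  
                                                  
                                                  
                                                  
                                                  
                                                  


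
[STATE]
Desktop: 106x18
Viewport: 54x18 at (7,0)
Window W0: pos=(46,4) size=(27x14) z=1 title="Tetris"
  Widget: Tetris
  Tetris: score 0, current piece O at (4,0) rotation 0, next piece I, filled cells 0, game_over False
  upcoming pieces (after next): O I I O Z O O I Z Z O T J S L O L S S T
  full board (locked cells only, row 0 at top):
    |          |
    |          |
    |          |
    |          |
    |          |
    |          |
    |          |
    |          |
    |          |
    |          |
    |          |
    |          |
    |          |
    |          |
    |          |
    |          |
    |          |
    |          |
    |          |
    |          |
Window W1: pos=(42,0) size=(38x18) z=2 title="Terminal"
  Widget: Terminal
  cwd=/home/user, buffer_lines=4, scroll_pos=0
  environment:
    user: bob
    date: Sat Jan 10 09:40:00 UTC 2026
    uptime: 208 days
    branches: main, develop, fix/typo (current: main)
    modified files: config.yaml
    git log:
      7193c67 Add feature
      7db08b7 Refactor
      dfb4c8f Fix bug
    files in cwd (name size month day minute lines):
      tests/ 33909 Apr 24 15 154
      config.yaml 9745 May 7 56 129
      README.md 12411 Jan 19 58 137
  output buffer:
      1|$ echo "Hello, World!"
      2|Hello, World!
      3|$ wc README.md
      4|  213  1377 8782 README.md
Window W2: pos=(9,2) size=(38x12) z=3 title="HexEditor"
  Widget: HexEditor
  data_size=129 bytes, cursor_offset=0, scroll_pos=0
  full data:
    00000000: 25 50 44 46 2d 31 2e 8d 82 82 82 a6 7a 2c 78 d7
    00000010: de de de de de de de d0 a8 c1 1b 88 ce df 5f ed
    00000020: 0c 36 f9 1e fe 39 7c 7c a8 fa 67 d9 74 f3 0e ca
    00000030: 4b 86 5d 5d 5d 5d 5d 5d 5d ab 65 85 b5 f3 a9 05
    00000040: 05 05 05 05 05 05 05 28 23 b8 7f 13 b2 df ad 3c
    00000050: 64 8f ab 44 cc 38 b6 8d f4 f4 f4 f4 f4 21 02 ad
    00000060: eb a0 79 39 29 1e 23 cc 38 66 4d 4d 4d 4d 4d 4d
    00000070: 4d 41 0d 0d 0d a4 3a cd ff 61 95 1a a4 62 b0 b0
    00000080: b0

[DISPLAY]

                                   ┏━━━━━━━━━━━━━━━━━━
                                   ┃ Terminal         
  ┏━━━━━━━━━━━━━━━━━━━━━━━━━━━━━━━━━━━━┓──────────────
  ┃ HexEditor                          ┃ho "Hello, Wor
  ┠────────────────────────────────────┨o, World!     
  ┃00000000  25 50 44 46 2d 31 2e 8d  8┃ README.md    
  ┃00000010  de de de de de de de d0  a┃3  1377 8782 R
  ┃00000020  0c 36 f9 1e fe 39 7c 7c  a┃              
  ┃00000030  4b 86 5d 5d 5d 5d 5d 5d  5┃              
  ┃00000040  05 05 05 05 05 05 05 28  2┃              
  ┃00000050  64 8f ab 44 cc 38 b6 8d  f┃              
  ┃00000060  eb a0 79 39 29 1e 23 cc  3┃              
  ┃00000070  4d 41 0d 0d 0d a4 3a cd  f┃              
  ┗━━━━━━━━━━━━━━━━━━━━━━━━━━━━━━━━━━━━┛              
                                   ┃                  
                                   ┃                  
                                   ┃                  
                                   ┗━━━━━━━━━━━━━━━━━━


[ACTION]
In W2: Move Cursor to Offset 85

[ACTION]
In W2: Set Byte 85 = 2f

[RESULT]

                                   ┏━━━━━━━━━━━━━━━━━━
                                   ┃ Terminal         
  ┏━━━━━━━━━━━━━━━━━━━━━━━━━━━━━━━━━━━━┓──────────────
  ┃ HexEditor                          ┃ho "Hello, Wor
  ┠────────────────────────────────────┨o, World!     
  ┃00000000  25 50 44 46 2d 31 2e 8d  8┃ README.md    
  ┃00000010  de de de de de de de d0  a┃3  1377 8782 R
  ┃00000020  0c 36 f9 1e fe 39 7c 7c  a┃              
  ┃00000030  4b 86 5d 5d 5d 5d 5d 5d  5┃              
  ┃00000040  05 05 05 05 05 05 05 28  2┃              
  ┃00000050  64 8f ab 44 cc 2F b6 8d  f┃              
  ┃00000060  eb a0 79 39 29 1e 23 cc  3┃              
  ┃00000070  4d 41 0d 0d 0d a4 3a cd  f┃              
  ┗━━━━━━━━━━━━━━━━━━━━━━━━━━━━━━━━━━━━┛              
                                   ┃                  
                                   ┃                  
                                   ┃                  
                                   ┗━━━━━━━━━━━━━━━━━━


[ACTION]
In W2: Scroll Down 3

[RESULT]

                                   ┏━━━━━━━━━━━━━━━━━━
                                   ┃ Terminal         
  ┏━━━━━━━━━━━━━━━━━━━━━━━━━━━━━━━━━━━━┓──────────────
  ┃ HexEditor                          ┃ho "Hello, Wor
  ┠────────────────────────────────────┨o, World!     
  ┃00000030  4b 86 5d 5d 5d 5d 5d 5d  5┃ README.md    
  ┃00000040  05 05 05 05 05 05 05 28  2┃3  1377 8782 R
  ┃00000050  64 8f ab 44 cc 2F b6 8d  f┃              
  ┃00000060  eb a0 79 39 29 1e 23 cc  3┃              
  ┃00000070  4d 41 0d 0d 0d a4 3a cd  f┃              
  ┃00000080  b0                        ┃              
  ┃                                    ┃              
  ┃                                    ┃              
  ┗━━━━━━━━━━━━━━━━━━━━━━━━━━━━━━━━━━━━┛              
                                   ┃                  
                                   ┃                  
                                   ┃                  
                                   ┗━━━━━━━━━━━━━━━━━━


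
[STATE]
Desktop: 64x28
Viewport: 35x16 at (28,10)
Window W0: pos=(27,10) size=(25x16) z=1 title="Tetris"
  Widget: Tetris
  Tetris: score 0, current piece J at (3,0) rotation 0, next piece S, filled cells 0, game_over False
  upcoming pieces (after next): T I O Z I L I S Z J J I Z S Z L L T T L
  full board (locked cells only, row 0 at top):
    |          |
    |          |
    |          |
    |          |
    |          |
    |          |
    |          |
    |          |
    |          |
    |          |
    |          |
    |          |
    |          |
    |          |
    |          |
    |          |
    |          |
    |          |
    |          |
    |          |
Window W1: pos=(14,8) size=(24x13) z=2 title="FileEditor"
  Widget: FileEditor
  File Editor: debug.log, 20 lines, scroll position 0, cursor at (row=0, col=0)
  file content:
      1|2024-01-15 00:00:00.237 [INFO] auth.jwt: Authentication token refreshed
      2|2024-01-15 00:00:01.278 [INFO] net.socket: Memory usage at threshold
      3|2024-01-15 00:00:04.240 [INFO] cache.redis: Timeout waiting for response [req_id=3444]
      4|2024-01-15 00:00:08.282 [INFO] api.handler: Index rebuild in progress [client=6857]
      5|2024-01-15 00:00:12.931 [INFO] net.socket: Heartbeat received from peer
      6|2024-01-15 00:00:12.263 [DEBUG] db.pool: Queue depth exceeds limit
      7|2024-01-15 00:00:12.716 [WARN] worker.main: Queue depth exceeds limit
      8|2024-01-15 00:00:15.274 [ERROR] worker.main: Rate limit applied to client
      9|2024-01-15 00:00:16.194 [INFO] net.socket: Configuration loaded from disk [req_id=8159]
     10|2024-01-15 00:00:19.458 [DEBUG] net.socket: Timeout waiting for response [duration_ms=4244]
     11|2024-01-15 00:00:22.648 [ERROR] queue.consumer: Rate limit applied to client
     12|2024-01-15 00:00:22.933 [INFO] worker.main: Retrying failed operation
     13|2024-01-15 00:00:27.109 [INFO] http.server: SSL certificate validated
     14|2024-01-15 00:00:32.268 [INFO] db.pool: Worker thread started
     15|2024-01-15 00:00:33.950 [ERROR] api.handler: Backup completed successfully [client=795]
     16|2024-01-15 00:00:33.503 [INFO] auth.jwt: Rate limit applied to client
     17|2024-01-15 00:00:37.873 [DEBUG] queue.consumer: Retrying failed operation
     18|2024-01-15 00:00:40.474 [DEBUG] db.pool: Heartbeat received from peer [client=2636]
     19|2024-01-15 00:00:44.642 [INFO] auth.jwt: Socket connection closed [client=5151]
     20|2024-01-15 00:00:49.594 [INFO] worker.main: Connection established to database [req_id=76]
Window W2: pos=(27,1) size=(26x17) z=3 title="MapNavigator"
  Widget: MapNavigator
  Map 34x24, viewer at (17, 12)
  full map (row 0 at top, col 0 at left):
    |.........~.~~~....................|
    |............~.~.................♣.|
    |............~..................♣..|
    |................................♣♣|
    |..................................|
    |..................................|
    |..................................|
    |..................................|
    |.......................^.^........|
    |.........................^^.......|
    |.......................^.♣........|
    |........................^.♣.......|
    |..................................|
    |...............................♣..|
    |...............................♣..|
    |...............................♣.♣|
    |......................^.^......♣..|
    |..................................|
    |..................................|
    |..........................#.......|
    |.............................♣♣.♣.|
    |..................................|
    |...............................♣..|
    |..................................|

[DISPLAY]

............@...........┃          
........................┃          
........................┃          
........................┃          
.................^.^....┃          
........................┃          
........................┃          
━━━━━━━━━━━━━━━━━━━━━━━━┛          
:00:15.2░┃│            ┃           
:00:16.1▼┃│Score:      ┃           
━━━━━━━━━┛│0           ┃           
          │            ┃           
          │            ┃           
          │            ┃           
          │            ┃           
━━━━━━━━━━━━━━━━━━━━━━━┛           


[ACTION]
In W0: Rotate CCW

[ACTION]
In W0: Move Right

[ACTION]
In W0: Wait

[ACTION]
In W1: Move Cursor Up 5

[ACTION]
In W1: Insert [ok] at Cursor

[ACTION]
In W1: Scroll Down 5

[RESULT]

............@...........┃          
........................┃          
........................┃          
........................┃          
.................^.^....┃          
........................┃          
........................┃          
━━━━━━━━━━━━━━━━━━━━━━━━┛          
:00:27.1░┃│            ┃           
:00:32.2▼┃│Score:      ┃           
━━━━━━━━━┛│0           ┃           
          │            ┃           
          │            ┃           
          │            ┃           
          │            ┃           
━━━━━━━━━━━━━━━━━━━━━━━┛           


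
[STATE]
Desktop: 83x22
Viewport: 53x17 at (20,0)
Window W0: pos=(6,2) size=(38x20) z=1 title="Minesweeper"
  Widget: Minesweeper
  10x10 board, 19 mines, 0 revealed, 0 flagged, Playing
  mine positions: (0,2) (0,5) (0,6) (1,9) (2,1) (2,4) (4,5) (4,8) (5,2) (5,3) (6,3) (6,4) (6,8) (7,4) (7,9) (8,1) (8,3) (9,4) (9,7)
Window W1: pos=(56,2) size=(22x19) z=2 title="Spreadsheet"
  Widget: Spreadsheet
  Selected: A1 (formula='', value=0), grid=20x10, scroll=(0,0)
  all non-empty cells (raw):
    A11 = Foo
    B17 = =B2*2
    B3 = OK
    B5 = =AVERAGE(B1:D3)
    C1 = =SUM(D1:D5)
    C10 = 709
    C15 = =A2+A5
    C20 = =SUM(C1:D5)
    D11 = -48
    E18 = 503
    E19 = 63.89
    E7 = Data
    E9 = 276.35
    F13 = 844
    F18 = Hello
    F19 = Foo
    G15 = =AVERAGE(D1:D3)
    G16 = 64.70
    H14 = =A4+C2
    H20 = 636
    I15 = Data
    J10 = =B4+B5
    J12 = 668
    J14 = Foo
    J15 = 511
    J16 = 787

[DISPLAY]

                                                     
                                                     
━━━━━━━━━━━━━━━━━━━━━━━┓            ┏━━━━━━━━━━━━━━━━
                       ┃            ┃ Spreadsheet    
───────────────────────┨            ┠────────────────
                       ┃            ┃A1:             
                       ┃            ┃       A       B
                       ┃            ┃----------------
                       ┃            ┃  1      [0]    
                       ┃            ┃  2        0    
                       ┃            ┃  3        0OK  
                       ┃            ┃  4        0    
                       ┃            ┃  5        0    
                       ┃            ┃  6        0    
                       ┃            ┃  7        0    
                       ┃            ┃  8        0    
                       ┃            ┃  9        0    


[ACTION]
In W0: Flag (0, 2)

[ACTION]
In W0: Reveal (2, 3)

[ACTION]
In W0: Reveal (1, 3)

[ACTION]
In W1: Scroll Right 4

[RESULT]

                                                     
                                                     
━━━━━━━━━━━━━━━━━━━━━━━┓            ┏━━━━━━━━━━━━━━━━
                       ┃            ┃ Spreadsheet    
───────────────────────┨            ┠────────────────
                       ┃            ┃A1:             
                       ┃            ┃       E       F
                       ┃            ┃----------------
                       ┃            ┃  1        0    
                       ┃            ┃  2        0    
                       ┃            ┃  3        0    
                       ┃            ┃  4        0    
                       ┃            ┃  5        0    
                       ┃            ┃  6        0    
                       ┃            ┃  7 Data        
                       ┃            ┃  8        0    
                       ┃            ┃  9   276.35    


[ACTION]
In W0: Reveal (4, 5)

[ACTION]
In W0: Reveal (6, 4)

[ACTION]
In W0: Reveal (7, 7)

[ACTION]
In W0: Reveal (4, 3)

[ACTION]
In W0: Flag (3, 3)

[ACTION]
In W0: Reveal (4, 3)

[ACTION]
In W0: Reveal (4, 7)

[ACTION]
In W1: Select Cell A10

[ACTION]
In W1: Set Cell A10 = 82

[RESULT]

                                                     
                                                     
━━━━━━━━━━━━━━━━━━━━━━━┓            ┏━━━━━━━━━━━━━━━━
                       ┃            ┃ Spreadsheet    
───────────────────────┨            ┠────────────────
                       ┃            ┃A10: 82         
                       ┃            ┃       E       F
                       ┃            ┃----------------
                       ┃            ┃  1        0    
                       ┃            ┃  2        0    
                       ┃            ┃  3        0    
                       ┃            ┃  4        0    
                       ┃            ┃  5        0    
                       ┃            ┃  6        0    
                       ┃            ┃  7 Data        
                       ┃            ┃  8        0    
                       ┃            ┃  9   276.35    


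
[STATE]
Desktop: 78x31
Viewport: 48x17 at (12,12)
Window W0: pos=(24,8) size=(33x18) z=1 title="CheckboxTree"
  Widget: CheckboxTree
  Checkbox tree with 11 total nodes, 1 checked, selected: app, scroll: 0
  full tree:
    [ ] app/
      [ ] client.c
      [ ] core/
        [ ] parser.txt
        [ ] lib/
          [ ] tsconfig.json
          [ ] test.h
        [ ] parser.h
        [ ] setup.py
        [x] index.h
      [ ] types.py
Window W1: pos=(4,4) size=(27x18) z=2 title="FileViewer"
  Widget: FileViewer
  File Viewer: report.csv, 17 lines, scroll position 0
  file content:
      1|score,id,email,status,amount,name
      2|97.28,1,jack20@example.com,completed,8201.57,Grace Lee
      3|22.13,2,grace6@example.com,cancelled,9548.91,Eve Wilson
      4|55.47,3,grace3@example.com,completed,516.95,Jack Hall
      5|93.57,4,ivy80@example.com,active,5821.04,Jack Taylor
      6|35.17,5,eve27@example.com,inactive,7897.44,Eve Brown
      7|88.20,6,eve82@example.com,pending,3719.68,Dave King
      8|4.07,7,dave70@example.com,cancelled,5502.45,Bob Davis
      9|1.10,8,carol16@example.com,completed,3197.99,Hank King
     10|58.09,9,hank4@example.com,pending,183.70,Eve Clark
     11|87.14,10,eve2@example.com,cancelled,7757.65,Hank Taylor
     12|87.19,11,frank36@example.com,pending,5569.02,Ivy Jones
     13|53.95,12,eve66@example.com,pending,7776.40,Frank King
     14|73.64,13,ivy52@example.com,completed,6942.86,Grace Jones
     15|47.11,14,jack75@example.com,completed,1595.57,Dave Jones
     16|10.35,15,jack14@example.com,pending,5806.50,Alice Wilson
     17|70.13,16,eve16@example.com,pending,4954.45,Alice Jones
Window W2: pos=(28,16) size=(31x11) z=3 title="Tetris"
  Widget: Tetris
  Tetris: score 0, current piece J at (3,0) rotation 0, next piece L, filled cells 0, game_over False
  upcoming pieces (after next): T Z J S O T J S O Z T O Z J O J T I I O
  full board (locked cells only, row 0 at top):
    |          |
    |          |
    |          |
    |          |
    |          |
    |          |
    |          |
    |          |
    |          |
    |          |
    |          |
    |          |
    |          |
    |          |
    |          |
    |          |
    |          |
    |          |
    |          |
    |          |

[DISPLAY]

,eve27@example.co░┃ client.c                ┃   
,eve82@example.co░┃ core/                   ┃   
dave70@example.co░┃ ] parser.txt            ┃   
carol16@example.c░┃ ] lib/                  ┃   
,hank4@example.c┏━━━━━━━━━━━━━━━━━━━━━━━━━━━━━┓ 
0,eve2@example.c┃ Tetris                      ┃ 
1,frank36@exampl┠─────────────────────────────┨ 
2,eve66@example.┃          │Next:             ┃ 
3,ivy52@example.┃          │  ▒               ┃ 
━━━━━━━━━━━━━━━━┃          │▒▒▒               ┃ 
            ┃   ┃          │                  ┃ 
            ┃   ┃          │                  ┃ 
            ┃   ┃          │                  ┃ 
            ┗━━━┃          │Score:            ┃ 
                ┗━━━━━━━━━━━━━━━━━━━━━━━━━━━━━┛ 
                                                
                                                


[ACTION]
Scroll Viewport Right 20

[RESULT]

┃ client.c                ┃                     
┃ core/                   ┃                     
┃ ] parser.txt            ┃                     
┃ ] lib/                  ┃                     
━━━━━━━━━━━━━━━━━━━━━━━━━━━━┓                   
Tetris                      ┃                   
────────────────────────────┨                   
         │Next:             ┃                   
         │  ▒               ┃                   
         │▒▒▒               ┃                   
         │                  ┃                   
         │                  ┃                   
         │                  ┃                   
         │Score:            ┃                   
━━━━━━━━━━━━━━━━━━━━━━━━━━━━┛                   
                                                
                                                


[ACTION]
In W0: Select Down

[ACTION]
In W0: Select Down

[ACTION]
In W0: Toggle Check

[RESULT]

┃ client.c                ┃                     
┃ core/                   ┃                     
┃x] parser.txt            ┃                     
┃x] lib/                  ┃                     
━━━━━━━━━━━━━━━━━━━━━━━━━━━━┓                   
Tetris                      ┃                   
────────────────────────────┨                   
         │Next:             ┃                   
         │  ▒               ┃                   
         │▒▒▒               ┃                   
         │                  ┃                   
         │                  ┃                   
         │                  ┃                   
         │Score:            ┃                   
━━━━━━━━━━━━━━━━━━━━━━━━━━━━┛                   
                                                
                                                
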